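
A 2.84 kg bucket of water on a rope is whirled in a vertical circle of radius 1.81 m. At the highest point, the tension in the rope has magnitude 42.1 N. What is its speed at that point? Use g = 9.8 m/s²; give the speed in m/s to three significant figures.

At the top, T + mg = mv²/r, so v = √(r(T/m + g)) = √(1.81 × (42.1/2.84 + 9.8)) = √(1.81 × 24.62) = √44.57 = 6.676 m/s.

6.68 m/s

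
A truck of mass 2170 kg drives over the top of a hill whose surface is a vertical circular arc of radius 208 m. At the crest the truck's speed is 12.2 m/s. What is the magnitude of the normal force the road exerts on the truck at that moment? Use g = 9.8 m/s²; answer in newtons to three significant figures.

At the crest the centripetal acceleration points downward (toward the centre of the arc), so mg − N = mv²/r.
N = m(g − v²/r) = 2170 × (9.8 − (12.2)²/208) = 2170 × (9.8 − 0.7156) = 2170 × 9.084 = 19710 N.

19700 N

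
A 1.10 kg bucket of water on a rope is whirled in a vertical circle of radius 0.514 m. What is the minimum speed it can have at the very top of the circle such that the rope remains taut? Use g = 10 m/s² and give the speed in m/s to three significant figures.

At the highest point the centre is directly below, so both the weight and T act inward: T + mg = mv²/r.
At minimum speed T → 0, so mg = mv_min²/r ⇒ v_min = √(g r) = √(10.0 × 0.514) = 2.267 m/s.

2.27 m/s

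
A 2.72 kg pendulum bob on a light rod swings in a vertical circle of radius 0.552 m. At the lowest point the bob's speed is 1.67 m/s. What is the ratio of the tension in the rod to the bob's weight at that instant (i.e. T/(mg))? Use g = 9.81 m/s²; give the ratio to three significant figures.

At the bottom, T − mg = mv²/r, so T = m(v²/r + g) and T/(mg) = v²/(rg) + 1 = (1.67)²/(0.552 × 9.81) + 1 = 0.5150 + 1 = 1.515.

1.52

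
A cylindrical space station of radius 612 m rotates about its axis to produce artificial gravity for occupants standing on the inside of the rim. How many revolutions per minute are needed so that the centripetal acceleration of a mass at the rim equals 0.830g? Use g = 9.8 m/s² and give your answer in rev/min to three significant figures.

1.10 rev/min

Require ω²r = 0.830g, so ω = √(0.830 × 9.8/612) = 0.1153 rad/s.
In rev/min: ω × 60/(2π) = 0.1153 × 60/(2π) = 1.101 rev/min.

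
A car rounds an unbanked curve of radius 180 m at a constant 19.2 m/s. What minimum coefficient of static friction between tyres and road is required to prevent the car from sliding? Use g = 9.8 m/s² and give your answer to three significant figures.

Friction provides the centripetal force: μ_s m g = m v²/r, so μ_s = v²/(g r) = (19.20)²/(9.8 × 180) = 368.6/1764 = 0.2090.

0.209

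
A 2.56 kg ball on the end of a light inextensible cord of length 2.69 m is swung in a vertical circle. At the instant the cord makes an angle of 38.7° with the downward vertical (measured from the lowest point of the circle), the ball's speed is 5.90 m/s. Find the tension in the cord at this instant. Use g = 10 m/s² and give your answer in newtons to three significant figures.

53.1 N

Take the radial direction toward the centre of the circle as positive. The component of the weight along the string toward the centre is −mg cos φ (φ measured from the bottom), so Newton's second law along the string gives T − mg cos φ = m v²/r.
cos 38.7° = 0.7804, so T = m(v²/r + g cos φ) = 2.56 × ((5.90)²/2.69 + 10.0 × 0.7804) = 2.56 × (12.94 + (7.804)) = 2.56 × 20.74 = 53.11 N.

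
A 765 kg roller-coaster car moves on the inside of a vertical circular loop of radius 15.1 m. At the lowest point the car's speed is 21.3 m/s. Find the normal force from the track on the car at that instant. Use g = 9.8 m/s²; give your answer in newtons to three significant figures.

At the lowest point, N points up (toward the centre) and the weight mg points down (away from the centre), so the net inward force is N − mg = mv²/r.
N = m(v²/r + g) = 765 × ((21.3)²/15.1 + 9.8) = 765 × (30.05 + 9.8) = 765 × 39.85 = 30480 N.

30500 N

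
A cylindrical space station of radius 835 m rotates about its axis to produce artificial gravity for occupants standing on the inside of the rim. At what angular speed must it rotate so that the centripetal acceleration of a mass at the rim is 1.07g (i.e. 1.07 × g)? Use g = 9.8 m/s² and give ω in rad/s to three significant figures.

Centripetal acceleration a_c = ω²r. Setting ω²r = 1.07g:
ω = √(1.07g / r) = √(1.07 × 9.8 / 835) = √0.01256 = 0.1121 rad/s.

0.112 rad/s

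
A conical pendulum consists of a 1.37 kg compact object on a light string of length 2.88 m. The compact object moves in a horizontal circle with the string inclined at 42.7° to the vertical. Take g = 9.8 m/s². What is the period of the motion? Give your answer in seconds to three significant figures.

2.92 s

r = L sinθ = 1.953 m. From T sinθ = mω²r and T cosθ = mg: tanθ = ω²r/g, so ω² = g tanθ / r = g/(L cosθ).
ω = √(g/(L cosθ)) = √(9.8/(2.88 × 0.7349)) = √4.630 = 2.152 rad/s.
Period = 2π/ω = 2.920 s.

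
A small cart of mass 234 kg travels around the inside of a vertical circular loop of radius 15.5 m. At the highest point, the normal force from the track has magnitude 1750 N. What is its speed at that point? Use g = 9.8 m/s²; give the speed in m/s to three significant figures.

At the top, N + mg = mv²/r, so v = √(r(N/m + g)) = √(15.5 × (1750/234 + 9.8)) = √(15.5 × 17.28) = √267.8 = 16.37 m/s.

16.4 m/s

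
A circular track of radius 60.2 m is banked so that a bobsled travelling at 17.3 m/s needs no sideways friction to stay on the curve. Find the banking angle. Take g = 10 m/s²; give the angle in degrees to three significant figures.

26.4°

With no friction, the horizontal component of the normal force provides the centripetal force: N sinθ = mv²/r, while N cosθ = mg vertically.
Dividing: tanθ = v²/(r g) = (17.3)²/(60.2 × 10.0) = 299.3/602.0 = 0.4972.
θ = arctan(0.4972) = 26.43°.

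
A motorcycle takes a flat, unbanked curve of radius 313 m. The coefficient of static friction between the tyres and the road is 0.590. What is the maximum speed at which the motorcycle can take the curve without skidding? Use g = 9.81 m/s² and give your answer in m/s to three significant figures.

The only inward force on a level bend is static friction, so at the limit f_s = μ_s N = μ_s m g = m v²/r.
Mass cancels: v_max = √(μ_s g r) = √(0.590 × 9.81 × 313) = √1812 = 42.56 m/s.

42.6 m/s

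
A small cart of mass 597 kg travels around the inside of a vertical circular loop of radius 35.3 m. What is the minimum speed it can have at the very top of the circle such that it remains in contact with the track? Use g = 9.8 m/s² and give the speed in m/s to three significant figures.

At the top, both weight mg and N point toward the centre: N + mg = mv²/r.
At minimum speed N → 0, so mg = mv_min²/r ⇒ v_min = √(g r) = √(9.8 × 35.3) = 18.60 m/s.

18.6 m/s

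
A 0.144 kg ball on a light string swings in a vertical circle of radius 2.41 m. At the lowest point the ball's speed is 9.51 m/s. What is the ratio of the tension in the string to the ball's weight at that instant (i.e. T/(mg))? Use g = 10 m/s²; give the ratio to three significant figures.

4.75

At the bottom, T − mg = mv²/r, so T = m(v²/r + g) and T/(mg) = v²/(rg) + 1 = (9.51)²/(2.41 × 10.0) + 1 = 3.753 + 1 = 4.753.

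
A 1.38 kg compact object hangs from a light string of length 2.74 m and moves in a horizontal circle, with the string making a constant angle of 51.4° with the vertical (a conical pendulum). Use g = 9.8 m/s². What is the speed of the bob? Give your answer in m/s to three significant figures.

The radius of the circle is r = L sinθ = 2.74 × sin 51.4° = 2.141 m.
Horizontally T sinθ = mv²/r and vertically T cosθ = mg, so tanθ = v²/(rg).
v = √(r g tanθ) = √(2.141 × 9.8 × 1.253) = √26.29 = 5.127 m/s.

5.13 m/s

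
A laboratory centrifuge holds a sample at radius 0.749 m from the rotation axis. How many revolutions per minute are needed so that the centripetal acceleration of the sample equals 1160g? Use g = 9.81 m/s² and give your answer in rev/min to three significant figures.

1180 rev/min

Require ω²r = 1160g, so ω = √(1160 × 9.81/0.749) = 123.3 rad/s.
In rev/min: ω × 60/(2π) = 123.3 × 60/(2π) = 1177 rev/min.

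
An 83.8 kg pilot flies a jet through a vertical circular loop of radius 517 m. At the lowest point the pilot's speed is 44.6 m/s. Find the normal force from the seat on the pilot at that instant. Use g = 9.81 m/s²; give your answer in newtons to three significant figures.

1140 N

At the lowest point, N points up (toward the centre) and the weight mg points down (away from the centre), so the net inward force is N − mg = mv²/r.
N = m(v²/r + g) = 83.8 × ((44.6)²/517 + 9.81) = 83.8 × (3.848 + 9.81) = 83.8 × 13.66 = 1144 N.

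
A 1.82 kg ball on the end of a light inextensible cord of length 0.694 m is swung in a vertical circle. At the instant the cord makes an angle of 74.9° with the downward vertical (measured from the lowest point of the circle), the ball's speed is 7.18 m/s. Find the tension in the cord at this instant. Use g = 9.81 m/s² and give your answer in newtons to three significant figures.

140 N

Take the radial direction toward the centre of the circle as positive. The component of the weight along the string toward the centre is −mg cos φ (φ measured from the bottom), so Newton's second law along the string gives T − mg cos φ = m v²/r.
cos 74.9° = 0.2605, so T = m(v²/r + g cos φ) = 1.82 × ((7.18)²/0.694 + 9.81 × 0.2605) = 1.82 × (74.28 + (2.556)) = 1.82 × 76.84 = 139.8 N.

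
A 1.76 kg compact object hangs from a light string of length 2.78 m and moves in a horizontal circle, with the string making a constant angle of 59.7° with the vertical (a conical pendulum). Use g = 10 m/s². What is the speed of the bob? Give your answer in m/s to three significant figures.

The radius of the circle is r = L sinθ = 2.78 × sin 59.7° = 2.400 m.
Horizontally T sinθ = mv²/r and vertically T cosθ = mg, so tanθ = v²/(rg).
v = √(r g tanθ) = √(2.400 × 10.0 × 1.711) = √41.08 = 6.409 m/s.

6.41 m/s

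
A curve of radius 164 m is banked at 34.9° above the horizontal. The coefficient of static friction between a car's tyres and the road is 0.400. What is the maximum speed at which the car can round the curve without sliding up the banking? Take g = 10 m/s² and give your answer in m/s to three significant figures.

50.0 m/s

At the maximum speed, friction acts down the slope at its limiting value f = μN. Radially (horizontal, toward centre): N sinθ + μN cosθ = mv²/r. Vertically: N cosθ − μN sinθ = mg.
Dividing: v² = r g (sinθ + μcosθ)/(cosθ − μsinθ).
sinθ + μcosθ = 0.5721 + 0.400×0.8202 = 0.9002; cosθ − μsinθ = 0.8202 − 0.400×0.5721 = 0.5913.
v² = 164 × 10.0 × 0.9002/0.5913 = 2497 m²/s², so v = 49.97 m/s.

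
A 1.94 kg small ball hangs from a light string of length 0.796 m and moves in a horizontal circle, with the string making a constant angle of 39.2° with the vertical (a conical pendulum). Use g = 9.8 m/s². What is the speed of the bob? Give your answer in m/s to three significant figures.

The radius of the circle is r = L sinθ = 0.796 × sin 39.2° = 0.5031 m.
Horizontally T sinθ = mv²/r and vertically T cosθ = mg, so tanθ = v²/(rg).
v = √(r g tanθ) = √(0.5031 × 9.8 × 0.8156) = √4.021 = 2.005 m/s.

2.01 m/s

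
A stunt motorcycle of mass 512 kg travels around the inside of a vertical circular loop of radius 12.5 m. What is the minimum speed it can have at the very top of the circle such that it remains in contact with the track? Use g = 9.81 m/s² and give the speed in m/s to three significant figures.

At the top, both weight mg and N point toward the centre: N + mg = mv²/r.
At minimum speed N → 0, so mg = mv_min²/r ⇒ v_min = √(g r) = √(9.81 × 12.5) = 11.07 m/s.

11.1 m/s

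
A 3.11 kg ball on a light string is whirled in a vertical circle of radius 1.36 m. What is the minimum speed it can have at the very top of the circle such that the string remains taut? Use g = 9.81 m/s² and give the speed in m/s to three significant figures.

3.65 m/s

At the highest point the centre is directly below, so both the weight and T act inward: T + mg = mv²/r.
At minimum speed T → 0, so mg = mv_min²/r ⇒ v_min = √(g r) = √(9.81 × 1.36) = 3.653 m/s.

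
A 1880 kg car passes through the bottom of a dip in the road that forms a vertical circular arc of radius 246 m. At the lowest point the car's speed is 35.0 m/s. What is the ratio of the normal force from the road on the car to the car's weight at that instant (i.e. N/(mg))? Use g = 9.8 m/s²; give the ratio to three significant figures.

At the bottom, N − mg = mv²/r, so N = m(v²/r + g) and N/(mg) = v²/(rg) + 1 = (35.0)²/(246 × 9.8) + 1 = 0.5081 + 1 = 1.508.

1.51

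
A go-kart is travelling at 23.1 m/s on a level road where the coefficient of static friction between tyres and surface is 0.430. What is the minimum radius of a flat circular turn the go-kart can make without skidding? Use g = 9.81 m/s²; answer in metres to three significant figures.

126 m

At the limit, μ_s m g = m v²/r, so r_min = v²/(μ_s g) = (23.1)²/(0.430 × 9.81) = 533.6/4.218 = 126.5 m.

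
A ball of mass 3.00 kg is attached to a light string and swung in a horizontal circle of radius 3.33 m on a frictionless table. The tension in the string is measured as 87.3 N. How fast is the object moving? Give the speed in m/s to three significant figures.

9.84 m/s

T = m v²/r ⇒ v = √(T r / m) = √(87.3 × 3.33 / 3.00) = √96.90 = 9.844 m/s.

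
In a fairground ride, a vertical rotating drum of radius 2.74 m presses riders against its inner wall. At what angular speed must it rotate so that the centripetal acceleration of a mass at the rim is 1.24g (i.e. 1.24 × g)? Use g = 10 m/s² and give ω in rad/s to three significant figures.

Centripetal acceleration a_c = ω²r. Setting ω²r = 1.24g:
ω = √(1.24g / r) = √(1.24 × 10.0 / 2.74) = √4.526 = 2.127 rad/s.

2.13 rad/s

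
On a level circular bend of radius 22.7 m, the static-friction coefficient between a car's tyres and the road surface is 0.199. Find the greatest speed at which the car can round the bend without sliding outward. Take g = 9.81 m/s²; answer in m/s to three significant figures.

6.66 m/s

Friction provides the centripetal force on a flat curve. At maximum speed it is at its limiting value: μ_s m g = m v²/r.
Mass cancels: v_max = √(μ_s g r) = √(0.199 × 9.81 × 22.7) = √44.31 = 6.657 m/s.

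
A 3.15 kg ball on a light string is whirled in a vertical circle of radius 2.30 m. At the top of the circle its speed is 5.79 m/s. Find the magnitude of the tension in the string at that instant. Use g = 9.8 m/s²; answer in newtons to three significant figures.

At the top, both T and the weight mg point inward (toward the centre), so T + mg = mv²/r.
T = m(v²/r − g) = 3.15 × ((5.79)²/2.30 − 9.8) = 3.15 × (14.58 − 9.8) = 3.15 × 4.776 = 15.04 N.

15.0 N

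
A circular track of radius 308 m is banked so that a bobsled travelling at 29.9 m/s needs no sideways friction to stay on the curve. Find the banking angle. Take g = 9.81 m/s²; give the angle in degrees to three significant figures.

16.5°

For a frictionless banked turn: horizontally N sinθ = mv²/r and vertically N cosθ = mg.
Dividing: tanθ = v²/(r g) = (29.9)²/(308 × 9.81) = 894.0/3021 = 0.2959.
θ = arctan(0.2959) = 16.48°.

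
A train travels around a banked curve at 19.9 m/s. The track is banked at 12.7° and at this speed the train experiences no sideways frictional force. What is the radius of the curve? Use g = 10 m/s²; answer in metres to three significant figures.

176 m

Frictionless banking: tanθ = v²/(rg), so r = v²/(g tanθ).
r = (19.9)²/(10.0 × tan 12.7°) = 396.0/(10.0 × 0.2254) = 396.0/2.254 = 175.7 m.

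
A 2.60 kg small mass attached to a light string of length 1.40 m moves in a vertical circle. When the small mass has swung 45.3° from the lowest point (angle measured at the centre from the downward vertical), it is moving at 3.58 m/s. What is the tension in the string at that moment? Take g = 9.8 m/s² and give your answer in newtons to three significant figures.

41.7 N

Take the radial direction toward the centre of the circle as positive. The component of the weight along the string toward the centre is −mg cos φ (φ measured from the bottom), so Newton's second law along the string gives T − mg cos φ = m v²/r.
cos 45.3° = 0.7034, so T = m(v²/r + g cos φ) = 2.60 × ((3.58)²/1.40 + 9.8 × 0.7034) = 2.60 × (9.155 + (6.893)) = 2.60 × 16.05 = 41.72 N.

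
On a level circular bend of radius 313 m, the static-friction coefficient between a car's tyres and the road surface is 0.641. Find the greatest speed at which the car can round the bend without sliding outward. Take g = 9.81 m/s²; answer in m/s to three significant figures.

44.4 m/s

Friction provides the centripetal force on a flat curve. At maximum speed it is at its limiting value: μ_s m g = m v²/r.
Mass cancels: v_max = √(μ_s g r) = √(0.641 × 9.81 × 313) = √1968 = 44.36 m/s.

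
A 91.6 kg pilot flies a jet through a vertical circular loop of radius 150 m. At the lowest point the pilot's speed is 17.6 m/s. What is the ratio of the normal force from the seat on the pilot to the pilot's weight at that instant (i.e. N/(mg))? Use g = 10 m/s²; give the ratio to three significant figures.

1.21

At the bottom, N − mg = mv²/r, so N = m(v²/r + g) and N/(mg) = v²/(rg) + 1 = (17.6)²/(150 × 10.0) + 1 = 0.2065 + 1 = 1.207.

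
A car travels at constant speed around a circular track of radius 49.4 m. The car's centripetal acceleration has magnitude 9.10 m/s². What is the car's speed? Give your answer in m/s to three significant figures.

a_c = v²/r ⇒ v = √(a_c · r) = √(9.10 × 49.4) = √449.5 = 21.20 m/s.

21.2 m/s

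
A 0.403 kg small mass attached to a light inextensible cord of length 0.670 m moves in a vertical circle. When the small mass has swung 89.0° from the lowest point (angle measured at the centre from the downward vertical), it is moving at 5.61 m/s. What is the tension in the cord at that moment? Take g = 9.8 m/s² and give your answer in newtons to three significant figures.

Take the radial direction toward the centre of the circle as positive. The component of the weight along the string toward the centre is −mg cos φ (φ measured from the bottom), so Newton's second law along the string gives T − mg cos φ = m v²/r.
cos 89.0° = 0.01745, so T = m(v²/r + g cos φ) = 0.403 × ((5.61)²/0.670 + 9.8 × 0.01745) = 0.403 × (46.97 + (0.1710)) = 0.403 × 47.14 = 19.00 N.

19.0 N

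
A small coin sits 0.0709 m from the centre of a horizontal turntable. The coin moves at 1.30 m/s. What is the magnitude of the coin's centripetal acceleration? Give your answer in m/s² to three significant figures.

a_c = v²/r = (1.300)²/0.0709 = 1.690/0.0709 = 23.84 m/s².

23.8 m/s²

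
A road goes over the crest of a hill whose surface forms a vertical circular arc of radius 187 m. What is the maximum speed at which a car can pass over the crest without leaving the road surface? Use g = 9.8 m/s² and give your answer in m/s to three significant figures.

At the crest the centre of the circle is below the car, so the net downward (centripetal) force is mg − N = mv²/r.
The car leaves the road when N → 0, giving v_max = √(g r) = √(9.8 × 187) = 42.81 m/s.

42.8 m/s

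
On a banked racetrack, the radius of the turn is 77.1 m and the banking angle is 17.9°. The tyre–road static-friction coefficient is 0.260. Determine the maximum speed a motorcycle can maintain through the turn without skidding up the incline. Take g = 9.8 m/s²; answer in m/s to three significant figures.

At the maximum speed, friction acts down the slope at its limiting value f = μN. Radially (horizontal, toward centre): N sinθ + μN cosθ = mv²/r. Vertically: N cosθ − μN sinθ = mg.
Dividing: v² = r g (sinθ + μcosθ)/(cosθ − μsinθ).
sinθ + μcosθ = 0.3074 + 0.260×0.9516 = 0.5548; cosθ − μsinθ = 0.9516 − 0.260×0.3074 = 0.8717.
v² = 77.1 × 9.8 × 0.5548/0.8717 = 480.9 m²/s², so v = 21.93 m/s.

21.9 m/s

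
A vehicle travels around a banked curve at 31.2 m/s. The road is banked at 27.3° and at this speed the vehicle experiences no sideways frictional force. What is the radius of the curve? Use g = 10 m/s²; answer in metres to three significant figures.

Frictionless banking: tanθ = v²/(rg), so r = v²/(g tanθ).
r = (31.2)²/(10.0 × tan 27.3°) = 973.4/(10.0 × 0.5161) = 973.4/5.161 = 188.6 m.

189 m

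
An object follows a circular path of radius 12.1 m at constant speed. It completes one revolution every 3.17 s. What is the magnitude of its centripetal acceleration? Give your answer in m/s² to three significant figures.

47.5 m/s²

v = 2πr/T = 2π × 12.1/3.17 = 23.98 m/s.
a_c = v²/r = (23.98)²/12.1 = 575.2/12.1 = 47.54 m/s².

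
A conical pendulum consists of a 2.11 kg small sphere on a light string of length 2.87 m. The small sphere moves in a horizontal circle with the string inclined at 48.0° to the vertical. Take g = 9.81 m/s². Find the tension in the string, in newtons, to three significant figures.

30.9 N

Vertically the bob has no acceleration, so T cosθ = mg.
T = mg/cosθ = 2.11 × 9.81 / cos 48.0° = 20.70/0.6691 = 30.93 N.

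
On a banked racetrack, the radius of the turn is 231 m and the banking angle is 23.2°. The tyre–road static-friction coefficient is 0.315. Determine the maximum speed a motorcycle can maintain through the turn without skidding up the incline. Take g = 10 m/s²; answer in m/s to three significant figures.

44.6 m/s

At the maximum speed, friction acts down the slope at its limiting value f = μN. Radially (horizontal, toward centre): N sinθ + μN cosθ = mv²/r. Vertically: N cosθ − μN sinθ = mg.
Dividing: v² = r g (sinθ + μcosθ)/(cosθ − μsinθ).
sinθ + μcosθ = 0.3939 + 0.315×0.9191 = 0.6835; cosθ − μsinθ = 0.9191 − 0.315×0.3939 = 0.7950.
v² = 231 × 10.0 × 0.6835/0.7950 = 1986 m²/s², so v = 44.56 m/s.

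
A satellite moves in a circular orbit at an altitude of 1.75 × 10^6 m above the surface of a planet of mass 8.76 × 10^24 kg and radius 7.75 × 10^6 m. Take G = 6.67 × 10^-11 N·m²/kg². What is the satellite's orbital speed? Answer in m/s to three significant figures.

Orbital radius r = R + h = 7.75 × 10^6 + 1.75 × 10^6 = 9.500 × 10^6 m.
Gravity supplies the centripetal force: G M m / r² = m v² / r, so v = √(GM/r).
v = √(6.67 × 10^-11 × 8.76 × 10^24 / 9.500 × 10^6) = √(6.150 × 10^7) = 7842 m/s.

7840 m/s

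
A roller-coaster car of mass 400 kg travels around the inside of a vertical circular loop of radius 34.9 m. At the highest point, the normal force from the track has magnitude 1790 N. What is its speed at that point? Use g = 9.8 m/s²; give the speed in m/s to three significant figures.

22.3 m/s

At the top, N + mg = mv²/r, so v = √(r(N/m + g)) = √(34.9 × (1790/400 + 9.8)) = √(34.9 × 14.28) = √498.2 = 22.32 m/s.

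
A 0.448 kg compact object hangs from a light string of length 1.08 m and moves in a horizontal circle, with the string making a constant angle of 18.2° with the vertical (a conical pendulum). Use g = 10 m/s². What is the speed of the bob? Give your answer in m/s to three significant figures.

The radius of the circle is r = L sinθ = 1.08 × sin 18.2° = 0.3373 m.
Horizontally T sinθ = mv²/r and vertically T cosθ = mg, so tanθ = v²/(rg).
v = √(r g tanθ) = √(0.3373 × 10.0 × 0.3288) = √1.109 = 1.053 m/s.

1.05 m/s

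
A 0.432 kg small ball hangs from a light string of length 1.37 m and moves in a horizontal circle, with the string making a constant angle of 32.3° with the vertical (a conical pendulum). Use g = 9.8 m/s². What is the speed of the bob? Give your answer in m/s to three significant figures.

The radius of the circle is r = L sinθ = 1.37 × sin 32.3° = 0.7321 m.
Horizontally T sinθ = mv²/r and vertically T cosθ = mg, so tanθ = v²/(rg).
v = √(r g tanθ) = √(0.7321 × 9.8 × 0.6322) = √4.535 = 2.130 m/s.

2.13 m/s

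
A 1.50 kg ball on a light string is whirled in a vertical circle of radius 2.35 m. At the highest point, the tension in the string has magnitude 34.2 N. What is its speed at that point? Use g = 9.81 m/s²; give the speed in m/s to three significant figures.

At the top, T + mg = mv²/r, so v = √(r(T/m + g)) = √(2.35 × (34.2/1.50 + 9.81)) = √(2.35 × 32.61) = √76.63 = 8.754 m/s.

8.75 m/s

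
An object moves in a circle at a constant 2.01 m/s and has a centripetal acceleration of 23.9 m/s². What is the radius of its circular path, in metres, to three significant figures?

a_c = v²/r ⇒ r = v²/a_c = (2.01)²/23.9 = 4.040/23.9 = 0.1690 m.

0.169 m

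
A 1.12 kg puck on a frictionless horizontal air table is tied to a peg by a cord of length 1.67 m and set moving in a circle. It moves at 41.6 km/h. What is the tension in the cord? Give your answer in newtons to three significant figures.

v = 41.6 km/h = 41.6/3.6 = 11.56 m/s.
The tension is the only horizontal force, so it supplies the full centripetal force: T = m v²/r = 1.12 × (11.56)²/1.67 = 1.12 × 133.5/1.67 = 89.55 N.

89.6 N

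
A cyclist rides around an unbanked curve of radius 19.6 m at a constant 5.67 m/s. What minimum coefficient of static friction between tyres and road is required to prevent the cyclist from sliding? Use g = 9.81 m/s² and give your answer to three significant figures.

Friction provides the centripetal force: μ_s m g = m v²/r, so μ_s = v²/(g r) = (5.670)²/(9.81 × 19.6) = 32.15/192.3 = 0.1672.

0.167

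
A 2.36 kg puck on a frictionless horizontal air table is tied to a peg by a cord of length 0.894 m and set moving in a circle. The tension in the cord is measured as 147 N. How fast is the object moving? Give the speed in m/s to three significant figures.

7.46 m/s

T = m v²/r ⇒ v = √(T r / m) = √(147 × 0.894 / 2.36) = √55.69 = 7.462 m/s.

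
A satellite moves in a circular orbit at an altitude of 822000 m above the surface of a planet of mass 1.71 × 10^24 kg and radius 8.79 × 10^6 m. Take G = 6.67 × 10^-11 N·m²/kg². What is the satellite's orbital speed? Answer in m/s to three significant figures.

Orbital radius r = R + h = 8.79 × 10^6 + 822000 = 9.612 × 10^6 m.
Gravity supplies the centripetal force: G M m / r² = m v² / r, so v = √(GM/r).
v = √(6.67 × 10^-11 × 1.71 × 10^24 / 9.612 × 10^6) = √(1.187 × 10^7) = 3445 m/s.

3440 m/s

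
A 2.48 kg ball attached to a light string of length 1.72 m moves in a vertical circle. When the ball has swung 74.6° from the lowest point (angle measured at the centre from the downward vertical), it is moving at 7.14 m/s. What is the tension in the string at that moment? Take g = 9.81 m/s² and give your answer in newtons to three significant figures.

Take the radial direction toward the centre of the circle as positive. The component of the weight along the string toward the centre is −mg cos φ (φ measured from the bottom), so Newton's second law along the string gives T − mg cos φ = m v²/r.
cos 74.6° = 0.2656, so T = m(v²/r + g cos φ) = 2.48 × ((7.14)²/1.72 + 9.81 × 0.2656) = 2.48 × (29.64 + (2.605)) = 2.48 × 32.24 = 79.97 N.

80.0 N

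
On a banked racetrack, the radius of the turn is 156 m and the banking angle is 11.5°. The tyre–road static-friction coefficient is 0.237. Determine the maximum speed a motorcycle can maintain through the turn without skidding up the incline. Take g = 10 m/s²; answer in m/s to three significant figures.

At the maximum speed, friction acts down the slope at its limiting value f = μN. Radially (horizontal, toward centre): N sinθ + μN cosθ = mv²/r. Vertically: N cosθ − μN sinθ = mg.
Dividing: v² = r g (sinθ + μcosθ)/(cosθ − μsinθ).
sinθ + μcosθ = 0.1994 + 0.237×0.9799 = 0.4316; cosθ − μsinθ = 0.9799 − 0.237×0.1994 = 0.9327.
v² = 156 × 10.0 × 0.4316/0.9327 = 721.9 m²/s², so v = 26.87 m/s.

26.9 m/s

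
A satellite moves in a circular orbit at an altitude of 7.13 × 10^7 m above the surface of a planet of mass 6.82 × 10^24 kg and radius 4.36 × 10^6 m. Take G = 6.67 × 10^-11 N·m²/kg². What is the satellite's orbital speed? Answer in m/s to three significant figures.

2450 m/s

Orbital radius r = R + h = 4.36 × 10^6 + 7.13 × 10^7 = 7.566 × 10^7 m.
Gravity supplies the centripetal force: G M m / r² = m v² / r, so v = √(GM/r).
v = √(6.67 × 10^-11 × 6.82 × 10^24 / 7.566 × 10^7) = √(6.012 × 10^6) = 2452 m/s.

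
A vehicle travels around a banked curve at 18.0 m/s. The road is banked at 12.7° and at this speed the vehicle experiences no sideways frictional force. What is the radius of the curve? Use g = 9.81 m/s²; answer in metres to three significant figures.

147 m

Frictionless banking: tanθ = v²/(rg), so r = v²/(g tanθ).
r = (18.0)²/(9.81 × tan 12.7°) = 324.0/(9.81 × 0.2254) = 324.0/2.211 = 146.6 m.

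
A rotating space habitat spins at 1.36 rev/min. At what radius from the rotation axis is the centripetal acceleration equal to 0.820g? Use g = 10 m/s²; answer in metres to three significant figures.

404 m

ω = 1.36 rev/min × 2π/60 = 0.1424 rad/s.
a_c = ω²r = 0.820g ⇒ r = 0.820 × 10.0 / (0.1424)² = 8.200/0.02028 = 404.3 m.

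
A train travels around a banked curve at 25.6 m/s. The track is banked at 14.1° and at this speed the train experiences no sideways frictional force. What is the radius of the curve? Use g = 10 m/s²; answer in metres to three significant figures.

261 m

Frictionless banking: tanθ = v²/(rg), so r = v²/(g tanθ).
r = (25.6)²/(10.0 × tan 14.1°) = 655.4/(10.0 × 0.2512) = 655.4/2.512 = 260.9 m.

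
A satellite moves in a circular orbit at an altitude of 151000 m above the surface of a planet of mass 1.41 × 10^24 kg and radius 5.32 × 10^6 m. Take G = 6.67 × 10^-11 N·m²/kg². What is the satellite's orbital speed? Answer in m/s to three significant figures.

4150 m/s

Orbital radius r = R + h = 5.32 × 10^6 + 151000 = 5.471 × 10^6 m.
Gravity supplies the centripetal force: G M m / r² = m v² / r, so v = √(GM/r).
v = √(6.67 × 10^-11 × 1.41 × 10^24 / 5.471 × 10^6) = √(1.719 × 10^7) = 4146 m/s.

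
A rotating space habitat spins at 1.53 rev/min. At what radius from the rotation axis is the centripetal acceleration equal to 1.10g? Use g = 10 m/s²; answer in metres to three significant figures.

429 m

ω = 1.53 rev/min × 2π/60 = 0.1602 rad/s.
a_c = ω²r = 1.10g ⇒ r = 1.10 × 10.0 / (0.1602)² = 11.00/0.02567 = 428.5 m.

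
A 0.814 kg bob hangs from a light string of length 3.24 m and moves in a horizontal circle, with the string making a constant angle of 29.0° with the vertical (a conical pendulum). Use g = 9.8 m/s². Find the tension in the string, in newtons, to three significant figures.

Vertically the bob has no acceleration, so T cosθ = mg.
T = mg/cosθ = 0.814 × 9.8 / cos 29.0° = 7.977/0.8746 = 9.121 N.

9.12 N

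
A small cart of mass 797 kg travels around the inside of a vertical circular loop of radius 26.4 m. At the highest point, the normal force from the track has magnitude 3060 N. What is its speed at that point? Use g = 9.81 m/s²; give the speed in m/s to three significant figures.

19.0 m/s

At the top, N + mg = mv²/r, so v = √(r(N/m + g)) = √(26.4 × (3060/797 + 9.81)) = √(26.4 × 13.65) = √360.3 = 18.98 m/s.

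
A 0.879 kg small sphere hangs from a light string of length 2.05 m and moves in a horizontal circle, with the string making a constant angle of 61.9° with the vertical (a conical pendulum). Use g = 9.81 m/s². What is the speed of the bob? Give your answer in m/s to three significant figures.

The radius of the circle is r = L sinθ = 2.05 × sin 61.9° = 1.808 m.
Horizontally T sinθ = mv²/r and vertically T cosθ = mg, so tanθ = v²/(rg).
v = √(r g tanθ) = √(1.808 × 9.81 × 1.873) = √33.22 = 5.764 m/s.

5.76 m/s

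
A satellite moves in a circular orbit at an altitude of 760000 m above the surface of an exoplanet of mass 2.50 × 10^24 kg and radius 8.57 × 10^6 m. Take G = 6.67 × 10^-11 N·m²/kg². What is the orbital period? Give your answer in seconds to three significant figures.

r = R + h = 8.57 × 10^6 + 760000 = 9.330 × 10^6 m. Gravity provides the centripetal force: G M m / r² = m v² / r ⇒ v = √(GM/r) = 4228 m/s.
T = 2πr/v = 2π × 9.330 × 10^6 / 4228 = 13870 s.

13900 s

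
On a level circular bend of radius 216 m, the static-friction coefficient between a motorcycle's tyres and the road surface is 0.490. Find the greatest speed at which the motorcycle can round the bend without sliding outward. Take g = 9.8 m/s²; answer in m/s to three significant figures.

Friction provides the centripetal force on a flat curve. At maximum speed it is at its limiting value: μ_s m g = m v²/r.
Mass cancels: v_max = √(μ_s g r) = √(0.490 × 9.8 × 216) = √1037 = 32.21 m/s.

32.2 m/s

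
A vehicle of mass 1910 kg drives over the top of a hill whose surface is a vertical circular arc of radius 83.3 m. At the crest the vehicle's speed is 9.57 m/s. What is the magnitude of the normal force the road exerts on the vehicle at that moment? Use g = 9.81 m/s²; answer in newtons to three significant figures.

At the crest the centripetal acceleration points downward (toward the centre of the arc), so mg − N = mv²/r.
N = m(g − v²/r) = 1910 × (9.81 − (9.57)²/83.3) = 1910 × (9.81 − 1.099) = 1910 × 8.711 = 16640 N.

16600 N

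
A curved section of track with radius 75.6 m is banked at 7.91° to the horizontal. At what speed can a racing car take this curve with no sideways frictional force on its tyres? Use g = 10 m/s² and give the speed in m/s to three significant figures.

10.2 m/s

On a frictionless banked curve, N sinθ = mv²/r and N cosθ = mg, so tanθ = v²/(rg).
v = √(r g tanθ) = √(75.6 × 10.0 × tan 7.91°) = √(75.6 × 10.0 × 0.1389) = √105.0 = 10.25 m/s.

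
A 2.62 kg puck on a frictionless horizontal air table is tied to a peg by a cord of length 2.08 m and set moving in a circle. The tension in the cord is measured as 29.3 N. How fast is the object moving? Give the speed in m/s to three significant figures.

4.82 m/s

T = m v²/r ⇒ v = √(T r / m) = √(29.3 × 2.08 / 2.62) = √23.26 = 4.823 m/s.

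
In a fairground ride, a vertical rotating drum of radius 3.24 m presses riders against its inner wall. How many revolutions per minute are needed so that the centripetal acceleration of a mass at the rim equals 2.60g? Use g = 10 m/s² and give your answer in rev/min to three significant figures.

27.1 rev/min

Require ω²r = 2.60g, so ω = √(2.60 × 10.0/3.24) = 2.833 rad/s.
In rev/min: ω × 60/(2π) = 2.833 × 60/(2π) = 27.05 rev/min.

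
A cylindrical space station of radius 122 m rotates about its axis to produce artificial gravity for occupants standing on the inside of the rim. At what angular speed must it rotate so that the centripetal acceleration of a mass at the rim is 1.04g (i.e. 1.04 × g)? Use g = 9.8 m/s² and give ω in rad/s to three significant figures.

0.289 rad/s

Centripetal acceleration a_c = ω²r. Setting ω²r = 1.04g:
ω = √(1.04g / r) = √(1.04 × 9.8 / 122) = √0.08354 = 0.2890 rad/s.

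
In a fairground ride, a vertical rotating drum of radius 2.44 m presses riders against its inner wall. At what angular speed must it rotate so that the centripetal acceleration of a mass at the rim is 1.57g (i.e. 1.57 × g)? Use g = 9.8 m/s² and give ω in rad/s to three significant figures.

2.51 rad/s

Centripetal acceleration a_c = ω²r. Setting ω²r = 1.57g:
ω = √(1.57g / r) = √(1.57 × 9.8 / 2.44) = √6.306 = 2.511 rad/s.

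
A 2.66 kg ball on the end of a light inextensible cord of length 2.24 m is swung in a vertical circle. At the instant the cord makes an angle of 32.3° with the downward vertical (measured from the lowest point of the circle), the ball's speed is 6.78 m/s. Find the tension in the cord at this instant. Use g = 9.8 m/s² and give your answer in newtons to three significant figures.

Take the radial direction toward the centre of the circle as positive. The component of the weight along the string toward the centre is −mg cos φ (φ measured from the bottom), so Newton's second law along the string gives T − mg cos φ = m v²/r.
cos 32.3° = 0.8453, so T = m(v²/r + g cos φ) = 2.66 × ((6.78)²/2.24 + 9.8 × 0.8453) = 2.66 × (20.52 + (8.284)) = 2.66 × 28.81 = 76.62 N.

76.6 N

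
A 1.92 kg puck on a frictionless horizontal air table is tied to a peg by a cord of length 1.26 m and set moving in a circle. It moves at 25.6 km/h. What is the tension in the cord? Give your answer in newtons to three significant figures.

v = 25.6 km/h = 25.6/3.6 = 7.111 m/s.
The tension is the only horizontal force, so it supplies the full centripetal force: T = m v²/r = 1.92 × (7.111)²/1.26 = 1.92 × 50.57/1.26 = 77.06 N.

77.1 N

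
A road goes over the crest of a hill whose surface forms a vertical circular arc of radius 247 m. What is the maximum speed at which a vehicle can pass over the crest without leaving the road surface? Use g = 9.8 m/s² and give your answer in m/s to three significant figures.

49.2 m/s

At the crest the centre of the circle is below the vehicle, so the net downward (centripetal) force is mg − N = mv²/r.
The vehicle leaves the road when N → 0, giving v_max = √(g r) = √(9.8 × 247) = 49.20 m/s.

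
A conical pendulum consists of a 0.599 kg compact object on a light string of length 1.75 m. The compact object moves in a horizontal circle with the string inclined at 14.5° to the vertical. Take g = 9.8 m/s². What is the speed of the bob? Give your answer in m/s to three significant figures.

1.05 m/s

The radius of the circle is r = L sinθ = 1.75 × sin 14.5° = 0.4382 m.
Horizontally T sinθ = mv²/r and vertically T cosθ = mg, so tanθ = v²/(rg).
v = √(r g tanθ) = √(0.4382 × 9.8 × 0.2586) = √1.111 = 1.054 m/s.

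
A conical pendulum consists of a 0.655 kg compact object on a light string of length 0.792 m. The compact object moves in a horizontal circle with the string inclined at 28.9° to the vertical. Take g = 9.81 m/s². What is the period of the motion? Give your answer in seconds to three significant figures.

r = L sinθ = 0.3828 m. From T sinθ = mω²r and T cosθ = mg: tanθ = ω²r/g, so ω² = g tanθ / r = g/(L cosθ).
ω = √(g/(L cosθ)) = √(9.81/(0.792 × 0.8755)) = √14.15 = 3.761 rad/s.
Period = 2π/ω = 1.670 s.

1.67 s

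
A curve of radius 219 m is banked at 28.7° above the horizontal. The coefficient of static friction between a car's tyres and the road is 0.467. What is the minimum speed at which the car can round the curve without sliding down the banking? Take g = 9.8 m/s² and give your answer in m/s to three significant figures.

11.7 m/s

At the minimum speed, friction acts up the slope at its limiting value f = μN. Radially (horizontal, toward centre): N sinθ − μN cosθ = mv²/r. Vertically: N cosθ + μN sinθ = mg.
Dividing: v² = r g (sinθ − μcosθ)/(cosθ + μsinθ).
sinθ − μcosθ = 0.4802 − 0.467×0.8771 = 0.07060; cosθ + μsinθ = 0.8771 + 0.467×0.4802 = 1.101.
v² = 219 × 9.8 × 0.07060/1.101 = 137.6 m²/s², so v = 11.73 m/s.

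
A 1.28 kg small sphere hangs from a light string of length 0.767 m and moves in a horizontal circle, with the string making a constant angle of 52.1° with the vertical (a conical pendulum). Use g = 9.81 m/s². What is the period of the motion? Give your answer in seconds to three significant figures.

r = L sinθ = 0.6052 m. From T sinθ = mω²r and T cosθ = mg: tanθ = ω²r/g, so ω² = g tanθ / r = g/(L cosθ).
ω = √(g/(L cosθ)) = √(9.81/(0.767 × 0.6143)) = √20.82 = 4.563 rad/s.
Period = 2π/ω = 1.377 s.

1.38 s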